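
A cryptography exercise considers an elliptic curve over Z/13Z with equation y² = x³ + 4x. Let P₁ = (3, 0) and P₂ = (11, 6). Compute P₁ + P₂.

(2, 4)

(3, 0) + (11, 6). λ = (6 - 0)/(11 - 3) ≡ 6/8 mod 13. 8⁻¹ ≡ 5 (mod 13) since 8·5 = 40 ≡ 1, so λ ≡ 4.
  x = λ² - 3 - 11 = 16 - 14 ≡ 2; y = λ·(3 - 2) - 0 ≡ 4. → (2, 4)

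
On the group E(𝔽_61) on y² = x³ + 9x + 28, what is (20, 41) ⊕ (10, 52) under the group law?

(56, 23)

(20, 41) + (10, 52). λ = (52 - 41)/(10 - 20) ≡ 11/51 mod 61. 51⁻¹ ≡ 6 (mod 61), so λ ≡ 5.
  x = λ² - 20 - 10 = 25 - 30 ≡ 56; y = λ·(20 - 56) - 41 ≡ 23. → (56, 23)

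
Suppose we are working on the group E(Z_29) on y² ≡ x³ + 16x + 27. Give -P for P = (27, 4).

-(27, 4) = (27, -4 mod 29) = (27, 25).

(27, 25)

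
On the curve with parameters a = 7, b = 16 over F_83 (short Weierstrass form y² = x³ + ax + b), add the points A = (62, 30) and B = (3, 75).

(28, 13)

(62, 30) + (3, 75). λ = (75 - 30)/(3 - 62) ≡ 45/24 mod 83. 24⁻¹ ≡ 45 (mod 83), so λ ≡ 33.
  x = λ² - 62 - 3 = 1089 - 65 ≡ 28; y = λ·(62 - 28) - 30 ≡ 13. → (28, 13)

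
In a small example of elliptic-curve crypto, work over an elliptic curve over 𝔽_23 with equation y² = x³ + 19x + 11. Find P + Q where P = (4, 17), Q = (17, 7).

(4, 17) + (17, 7). λ = (7 - 17)/(17 - 4) ≡ 13/13 mod 23. 13⁻¹ ≡ 16 (mod 23), so λ ≡ 1.
  x = λ² - 4 - 17 = 1 - 21 ≡ 3; y = λ·(4 - 3) - 17 ≡ 7. → (3, 7)

(3, 7)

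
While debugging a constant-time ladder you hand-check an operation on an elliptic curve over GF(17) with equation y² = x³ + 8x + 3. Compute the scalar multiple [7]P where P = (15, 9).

(12, 12)

Repeated addition: build up to 7P.
2P: tangent at (15, 9): λ = (3·15² + 8)/(2·9) ≡ 3/1. 1⁻¹ ≡ 1 (mod 17), so λ ≡ 3·1 ≡ 3.
  x = λ² - 15 - 15 = 9 - 30 ≡ 13; y = λ·(15 - 13) - 9 ≡ 14. → (13, 14)
3P: (13, 14) + (15, 9). λ = (9 - 14)/(15 - 13) ≡ 12/2 mod 17. 2⁻¹ ≡ 9 (mod 17), so λ ≡ 6.
  x = λ² - 13 - 15 = 36 - 28 ≡ 8; y = λ·(13 - 8) - 14 ≡ 16. → (8, 16)
4P: (8, 16) + (15, 9). λ = (9 - 16)/(15 - 8) ≡ 10/7 mod 17. 7⁻¹ ≡ 5 (mod 17) since 7·5 = 35 ≡ 1, so λ ≡ 16.
  x = λ² - 8 - 15 = 256 - 23 ≡ 12; y = λ·(8 - 12) - 16 ≡ 5. → (12, 5)
5P: (12, 5) + (15, 9). λ = (9 - 5)/(15 - 12) ≡ 4/3 mod 17. 3⁻¹ ≡ 6 (mod 17), so λ ≡ 7.
  x = λ² - 12 - 15 = 49 - 27 ≡ 5; y = λ·(12 - 5) - 5 ≡ 10. → (5, 10)
6P: (5, 10) + (15, 9). λ = (9 - 10)/(15 - 5) ≡ 16/10 mod 17. 10⁻¹ ≡ 12 (mod 17) since 10·12 = 120 ≡ 1, so λ ≡ 5.
  x = λ² - 5 - 15 = 25 - 20 ≡ 5; y = λ·(5 - 5) - 10 ≡ 7. → (5, 7)
7P: (5, 7) + (15, 9). λ = (9 - 7)/(15 - 5) ≡ 2/10 mod 17. 10⁻¹ ≡ 12 (mod 17) since 10·12 = 120 ≡ 1, so λ ≡ 7.
  x = λ² - 5 - 15 = 49 - 20 ≡ 12; y = λ·(5 - 12) - 7 ≡ 12. → (12, 12)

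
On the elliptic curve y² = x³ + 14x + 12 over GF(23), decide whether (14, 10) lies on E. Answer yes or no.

yes

y² = 10² ≡ 8; x³ + 14x + 12 = 2952 ≡ 8 (mod 23). 8 = 8.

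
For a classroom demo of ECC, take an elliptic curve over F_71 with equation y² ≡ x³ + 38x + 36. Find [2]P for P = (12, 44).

tangent at (12, 44): λ = (3·12² + 38)/(2·44) ≡ 44/17. 17⁻¹ ≡ 46 (mod 71), so λ ≡ 44·46 ≡ 36.
  x = λ² - 12 - 12 = 1296 - 24 ≡ 65; y = λ·(12 - 65) - 44 ≡ 36. → (65, 36)

(65, 36)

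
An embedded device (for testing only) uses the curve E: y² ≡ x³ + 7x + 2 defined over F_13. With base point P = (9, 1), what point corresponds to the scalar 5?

Double-and-add on 5 = (101)₂. Start with P = (9, 1) for the leading 1-bit.
double: tangent at (9, 1): λ = (3·9² + 7)/(2·1) ≡ 3/2. 2⁻¹ ≡ 7 (mod 13) since 2·7 = 14 ≡ 1, so λ ≡ 3·7 ≡ 8.
  x = λ² - 9 - 9 = 64 - 18 ≡ 7; y = λ·(9 - 7) - 1 ≡ 2. → (7, 2)
double: tangent at (7, 2): λ = (3·7² + 7)/(2·2) ≡ 11/4. 4⁻¹ ≡ 10 (mod 13), so λ ≡ 11·10 ≡ 6.
  x = λ² - 7 - 7 = 36 - 14 ≡ 9; y = λ·(7 - 9) - 2 ≡ 12. → (9, 12)
add P: (9, 12) + (9, 1): same x and y₁ ≡ -y₂, so the sum is O.

O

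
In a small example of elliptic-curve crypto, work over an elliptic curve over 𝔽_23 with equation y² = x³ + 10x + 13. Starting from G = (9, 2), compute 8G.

Double-and-add on 8 = (1000)₂. Start with G = (9, 2) for the leading 1-bit.
double: tangent at (9, 2): λ = (3·9² + 10)/(2·2) ≡ 0/4. 4⁻¹ ≡ 6 (mod 23) since 4·6 = 24 ≡ 1, so λ ≡ 0·6 ≡ 0.
  x = λ² - 9 - 9 = 0 - 18 ≡ 5; y = λ·(9 - 5) - 2 ≡ 21. → (5, 21)
double: tangent at (5, 21): λ = (3·5² + 10)/(2·21) ≡ 16/19. 19⁻¹ ≡ 17 (mod 23), so λ ≡ 16·17 ≡ 19.
  x = λ² - 5 - 5 = 361 - 10 ≡ 6; y = λ·(5 - 6) - 21 ≡ 6. → (6, 6)
double: tangent at (6, 6): λ = (3·6² + 10)/(2·6) ≡ 3/12. 12⁻¹ ≡ 2 (mod 23), so λ ≡ 3·2 ≡ 6.
  x = λ² - 6 - 6 = 36 - 12 ≡ 1; y = λ·(6 - 1) - 6 ≡ 1. → (1, 1)

(1, 1)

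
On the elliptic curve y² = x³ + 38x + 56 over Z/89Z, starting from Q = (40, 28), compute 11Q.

Repeated addition: build up to 11Q.
2Q: tangent at (40, 28): λ = (3·40² + 38)/(2·28) ≡ 32/56. 56⁻¹ ≡ 62 (mod 89), so λ ≡ 32·62 ≡ 26.
  x = λ² - 40 - 40 = 676 - 80 ≡ 62; y = λ·(40 - 62) - 28 ≡ 23. → (62, 23)
3Q: (62, 23) + (40, 28). λ = (28 - 23)/(40 - 62) ≡ 5/67 mod 89. 67⁻¹ ≡ 4 (mod 89), so λ ≡ 20.
  x = λ² - 62 - 40 = 400 - 102 ≡ 31; y = λ·(62 - 31) - 23 ≡ 63. → (31, 63)
4Q: (31, 63) + (40, 28). λ = (28 - 63)/(40 - 31) ≡ 54/9 mod 89. 9⁻¹ ≡ 10 (mod 89) since 9·10 = 90 ≡ 1, so λ ≡ 6.
  x = λ² - 31 - 40 = 36 - 71 ≡ 54; y = λ·(31 - 54) - 63 ≡ 66. → (54, 66)
5Q: (54, 66) + (40, 28). λ = (28 - 66)/(40 - 54) ≡ 51/75 mod 89. 75⁻¹ ≡ 19 (mod 89), so λ ≡ 79.
  x = λ² - 54 - 40 = 6241 - 94 ≡ 6; y = λ·(54 - 6) - 66 ≡ 77. → (6, 77)
6Q: (6, 77) + (40, 28). λ = (28 - 77)/(40 - 6) ≡ 40/34 mod 89. 34⁻¹ ≡ 55 (mod 89) since 34·55 = 1870 ≡ 1, so λ ≡ 64.
  x = λ² - 6 - 40 = 4096 - 46 ≡ 45; y = λ·(6 - 45) - 77 ≡ 8. → (45, 8)
7Q: (45, 8) + (40, 28). λ = (28 - 8)/(40 - 45) ≡ 20/84 mod 89. 84⁻¹ ≡ 71 (mod 89) since 84·71 = 5964 ≡ 1, so λ ≡ 85.
  x = λ² - 45 - 40 = 7225 - 85 ≡ 20; y = λ·(45 - 20) - 8 ≡ 70. → (20, 70)
8Q: (20, 70) + (40, 28). λ = (28 - 70)/(40 - 20) ≡ 47/20 mod 89. 20⁻¹ ≡ 49 (mod 89) since 20·49 = 980 ≡ 1, so λ ≡ 78.
  x = λ² - 20 - 40 = 6084 - 60 ≡ 61; y = λ·(20 - 61) - 70 ≡ 25. → (61, 25)
9Q: (61, 25) + (40, 28). λ = (28 - 25)/(40 - 61) ≡ 3/68 mod 89. 68⁻¹ ≡ 72 (mod 89) since 68·72 = 4896 ≡ 1, so λ ≡ 38.
  x = λ² - 61 - 40 = 1444 - 101 ≡ 8; y = λ·(61 - 8) - 25 ≡ 31. → (8, 31)
10Q: (8, 31) + (40, 28). λ = (28 - 31)/(40 - 8) ≡ 86/32 mod 89. 32⁻¹ ≡ 64 (mod 89), so λ ≡ 75.
  x = λ² - 8 - 40 = 5625 - 48 ≡ 59; y = λ·(8 - 59) - 31 ≡ 60. → (59, 60)
11Q: (59, 60) + (40, 28). λ = (28 - 60)/(40 - 59) ≡ 57/70 mod 89. 70⁻¹ ≡ 14 (mod 89) since 70·14 = 980 ≡ 1, so λ ≡ 86.
  x = λ² - 59 - 40 = 7396 - 99 ≡ 88; y = λ·(59 - 88) - 60 ≡ 27. → (88, 27)

(88, 27)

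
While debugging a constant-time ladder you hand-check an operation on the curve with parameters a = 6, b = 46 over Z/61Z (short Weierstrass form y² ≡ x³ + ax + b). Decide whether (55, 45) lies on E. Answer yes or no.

no

y² = 45² ≡ 12; x³ + 6x + 46 = 166751 ≡ 38 (mod 61). 12 ≠ 38.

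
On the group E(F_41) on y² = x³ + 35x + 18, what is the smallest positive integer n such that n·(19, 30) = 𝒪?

10

2P: tangent at (19, 30): λ = (3·19² + 35)/(2·30) ≡ 11/19. 19⁻¹ ≡ 13 (mod 41) since 19·13 = 247 ≡ 1, so λ ≡ 11·13 ≡ 20.
  x = λ² - 19 - 19 = 400 - 38 ≡ 34; y = λ·(19 - 34) - 30 ≡ 39. → (34, 39)
3P: (34, 39) + (19, 30). λ = (30 - 39)/(19 - 34) ≡ 32/26 mod 41. 26⁻¹ ≡ 30 (mod 41), so λ ≡ 17.
  x = λ² - 34 - 19 = 289 - 53 ≡ 31; y = λ·(34 - 31) - 39 ≡ 12. → (31, 12)
4P: (31, 12) + (19, 30). λ = (30 - 12)/(19 - 31) ≡ 18/29 mod 41. 29⁻¹ ≡ 17 (mod 41) since 29·17 = 493 ≡ 1, so λ ≡ 19.
  x = λ² - 31 - 19 = 361 - 50 ≡ 24; y = λ·(31 - 24) - 12 ≡ 39. → (24, 39)
5P: (24, 39) + (19, 30). λ = (30 - 39)/(19 - 24) ≡ 32/36 mod 41. 36⁻¹ ≡ 8 (mod 41), so λ ≡ 10.
  x = λ² - 24 - 19 = 100 - 43 ≡ 16; y = λ·(24 - 16) - 39 ≡ 0. → (16, 0)
6P: (16, 0) + (19, 30). λ = (30 - 0)/(19 - 16) ≡ 30/3 mod 41. 3⁻¹ ≡ 14 (mod 41) since 3·14 = 42 ≡ 1, so λ ≡ 10.
  x = λ² - 16 - 19 = 100 - 35 ≡ 24; y = λ·(16 - 24) - 0 ≡ 2. → (24, 2)
7P: (24, 2) + (19, 30). λ = (30 - 2)/(19 - 24) ≡ 28/36 mod 41. 36⁻¹ ≡ 8 (mod 41), so λ ≡ 19.
  x = λ² - 24 - 19 = 361 - 43 ≡ 31; y = λ·(24 - 31) - 2 ≡ 29. → (31, 29)
8P: (31, 29) + (19, 30). λ = (30 - 29)/(19 - 31) ≡ 1/29 mod 41. 29⁻¹ ≡ 17 (mod 41) since 29·17 = 493 ≡ 1, so λ ≡ 17.
  x = λ² - 31 - 19 = 289 - 50 ≡ 34; y = λ·(31 - 34) - 29 ≡ 2. → (34, 2)
9P: (34, 2) + (19, 30). λ = (30 - 2)/(19 - 34) ≡ 28/26 mod 41. 26⁻¹ ≡ 30 (mod 41), so λ ≡ 20.
  x = λ² - 34 - 19 = 400 - 53 ≡ 19; y = λ·(34 - 19) - 2 ≡ 11. → (19, 11)
10P: (19, 11) + (19, 30): same x and y₁ ≡ -y₂, so the sum is 𝒪.
10P = 𝒪, so the order is 10.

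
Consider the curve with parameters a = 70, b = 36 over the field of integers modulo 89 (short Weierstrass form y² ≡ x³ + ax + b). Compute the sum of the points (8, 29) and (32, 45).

(0, 6)

(8, 29) + (32, 45). λ = (45 - 29)/(32 - 8) ≡ 16/24 mod 89. 24⁻¹ ≡ 26 (mod 89) since 24·26 = 624 ≡ 1, so λ ≡ 60.
  x = λ² - 8 - 32 = 3600 - 40 ≡ 0; y = λ·(8 - 0) - 29 ≡ 6. → (0, 6)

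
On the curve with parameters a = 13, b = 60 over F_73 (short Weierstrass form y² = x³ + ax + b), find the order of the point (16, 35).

5

2P: tangent at (16, 35): λ = (3·16² + 13)/(2·35) ≡ 51/70. 70⁻¹ ≡ 24 (mod 73), so λ ≡ 51·24 ≡ 56.
  x = λ² - 16 - 16 = 3136 - 32 ≡ 38; y = λ·(16 - 38) - 35 ≡ 47. → (38, 47)
3P: (38, 47) + (16, 35). λ = (35 - 47)/(16 - 38) ≡ 61/51 mod 73. 51⁻¹ ≡ 63 (mod 73), so λ ≡ 47.
  x = λ² - 38 - 16 = 2209 - 54 ≡ 38; y = λ·(38 - 38) - 47 ≡ 26. → (38, 26)
4P: (38, 26) + (16, 35). λ = (35 - 26)/(16 - 38) ≡ 9/51 mod 73. 51⁻¹ ≡ 63 (mod 73) since 51·63 = 3213 ≡ 1, so λ ≡ 56.
  x = λ² - 38 - 16 = 3136 - 54 ≡ 16; y = λ·(38 - 16) - 26 ≡ 38. → (16, 38)
5P: (16, 38) + (16, 35): same x and y₁ ≡ -y₂, so the sum is the point at infinity.
5P = the point at infinity, so the order is 5.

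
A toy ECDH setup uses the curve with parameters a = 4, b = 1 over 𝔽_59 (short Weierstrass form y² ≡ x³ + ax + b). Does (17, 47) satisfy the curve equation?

yes

y² = 47² ≡ 26; x³ + 4x + 1 = 4982 ≡ 26 (mod 59). 26 = 26.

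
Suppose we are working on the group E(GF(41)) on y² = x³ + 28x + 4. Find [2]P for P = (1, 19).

(0, 39)

tangent at (1, 19): λ = (3·1² + 28)/(2·19) ≡ 31/38. 38⁻¹ ≡ 27 (mod 41) since 38·27 = 1026 ≡ 1, so λ ≡ 31·27 ≡ 17.
  x = λ² - 1 - 1 = 289 - 2 ≡ 0; y = λ·(1 - 0) - 19 ≡ 39. → (0, 39)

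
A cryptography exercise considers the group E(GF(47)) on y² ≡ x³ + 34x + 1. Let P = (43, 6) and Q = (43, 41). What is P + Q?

The two points share x = 43 and their y-coordinates satisfy 6 + 41 ≡ 0 (mod 47), so they are inverses. Their sum is 𝒪.

O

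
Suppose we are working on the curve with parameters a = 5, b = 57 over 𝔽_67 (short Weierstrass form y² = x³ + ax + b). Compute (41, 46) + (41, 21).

O

The two points share x = 41 and their y-coordinates satisfy 46 + 21 ≡ 0 (mod 67), so they are inverses. Their sum is O.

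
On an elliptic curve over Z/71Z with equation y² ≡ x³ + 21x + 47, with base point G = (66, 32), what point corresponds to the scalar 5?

Double-and-add on 5 = (101)₂. Start with G = (66, 32) for the leading 1-bit.
double: tangent at (66, 32): λ = (3·66² + 21)/(2·32) ≡ 25/64. 64⁻¹ ≡ 10 (mod 71) since 64·10 = 640 ≡ 1, so λ ≡ 25·10 ≡ 37.
  x = λ² - 66 - 66 = 1369 - 132 ≡ 30; y = λ·(66 - 30) - 32 ≡ 22. → (30, 22)
double: tangent at (30, 22): λ = (3·30² + 21)/(2·22) ≡ 23/44. 44⁻¹ ≡ 21 (mod 71) since 44·21 = 924 ≡ 1, so λ ≡ 23·21 ≡ 57.
  x = λ² - 30 - 30 = 3249 - 60 ≡ 65; y = λ·(30 - 65) - 22 ≡ 42. → (65, 42)
add G: (65, 42) + (66, 32). λ = (32 - 42)/(66 - 65) ≡ 61/1 mod 71. 1⁻¹ ≡ 1 (mod 71), so λ ≡ 61.
  x = λ² - 65 - 66 = 3721 - 131 ≡ 40; y = λ·(65 - 40) - 42 ≡ 63. → (40, 63)

(40, 63)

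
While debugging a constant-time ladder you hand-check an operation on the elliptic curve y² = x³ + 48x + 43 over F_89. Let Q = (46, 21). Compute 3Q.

Repeated addition: build up to 3Q.
2Q: tangent at (46, 21): λ = (3·46² + 48)/(2·21) ≡ 77/42. 42⁻¹ ≡ 53 (mod 89) since 42·53 = 2226 ≡ 1, so λ ≡ 77·53 ≡ 76.
  x = λ² - 46 - 46 = 5776 - 92 ≡ 77; y = λ·(46 - 77) - 21 ≡ 26. → (77, 26)
3Q: (77, 26) + (46, 21). λ = (21 - 26)/(46 - 77) ≡ 84/58 mod 89. 58⁻¹ ≡ 66 (mod 89), so λ ≡ 26.
  x = λ² - 77 - 46 = 676 - 123 ≡ 19; y = λ·(77 - 19) - 26 ≡ 58. → (19, 58)

(19, 58)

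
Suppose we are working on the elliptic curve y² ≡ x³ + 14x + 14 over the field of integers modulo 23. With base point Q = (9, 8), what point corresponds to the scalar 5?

(11, 2)

Double-and-add on 5 = (101)₂. Start with Q = (9, 8) for the leading 1-bit.
double: tangent at (9, 8): λ = (3·9² + 14)/(2·8) ≡ 4/16. 16⁻¹ ≡ 13 (mod 23), so λ ≡ 4·13 ≡ 6.
  x = λ² - 9 - 9 = 36 - 18 ≡ 18; y = λ·(9 - 18) - 8 ≡ 7. → (18, 7)
double: tangent at (18, 7): λ = (3·18² + 14)/(2·7) ≡ 20/14. 14⁻¹ ≡ 5 (mod 23) since 14·5 = 70 ≡ 1, so λ ≡ 20·5 ≡ 8.
  x = λ² - 18 - 18 = 64 - 36 ≡ 5; y = λ·(18 - 5) - 7 ≡ 5. → (5, 5)
add Q: (5, 5) + (9, 8). λ = (8 - 5)/(9 - 5) ≡ 3/4 mod 23. 4⁻¹ ≡ 6 (mod 23), so λ ≡ 18.
  x = λ² - 5 - 9 = 324 - 14 ≡ 11; y = λ·(5 - 11) - 5 ≡ 2. → (11, 2)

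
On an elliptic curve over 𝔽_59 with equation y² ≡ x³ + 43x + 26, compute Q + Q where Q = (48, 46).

tangent at (48, 46): λ = (3·48² + 43)/(2·46) ≡ 52/33. 33⁻¹ ≡ 34 (mod 59), so λ ≡ 52·34 ≡ 57.
  x = λ² - 48 - 48 = 3249 - 96 ≡ 26; y = λ·(48 - 26) - 46 ≡ 28. → (26, 28)

(26, 28)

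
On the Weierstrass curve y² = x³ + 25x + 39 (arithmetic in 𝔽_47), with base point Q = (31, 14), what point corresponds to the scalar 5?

(5, 17)

Double-and-add on 5 = (101)₂. Start with Q = (31, 14) for the leading 1-bit.
double: tangent at (31, 14): λ = (3·31² + 25)/(2·14) ≡ 41/28. 28⁻¹ ≡ 42 (mod 47) since 28·42 = 1176 ≡ 1, so λ ≡ 41·42 ≡ 30.
  x = λ² - 31 - 31 = 900 - 62 ≡ 39; y = λ·(31 - 39) - 14 ≡ 28. → (39, 28)
double: tangent at (39, 28): λ = (3·39² + 25)/(2·28) ≡ 29/9. 9⁻¹ ≡ 21 (mod 47) since 9·21 = 189 ≡ 1, so λ ≡ 29·21 ≡ 45.
  x = λ² - 39 - 39 = 2025 - 78 ≡ 20; y = λ·(39 - 20) - 28 ≡ 28. → (20, 28)
add Q: (20, 28) + (31, 14). λ = (14 - 28)/(31 - 20) ≡ 33/11 mod 47. 11⁻¹ ≡ 30 (mod 47), so λ ≡ 3.
  x = λ² - 20 - 31 = 9 - 51 ≡ 5; y = λ·(20 - 5) - 28 ≡ 17. → (5, 17)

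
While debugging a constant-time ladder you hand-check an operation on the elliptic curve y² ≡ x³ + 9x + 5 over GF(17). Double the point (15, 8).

(3, 12)

tangent at (15, 8): λ = (3·15² + 9)/(2·8) ≡ 4/16. 16⁻¹ ≡ 16 (mod 17) since 16·16 = 256 ≡ 1, so λ ≡ 4·16 ≡ 13.
  x = λ² - 15 - 15 = 169 - 30 ≡ 3; y = λ·(15 - 3) - 8 ≡ 12. → (3, 12)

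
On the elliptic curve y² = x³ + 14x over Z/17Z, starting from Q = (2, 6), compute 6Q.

Double-and-add on 6 = (110)₂. Start with Q = (2, 6) for the leading 1-bit.
double: tangent at (2, 6): λ = (3·2² + 14)/(2·6) ≡ 9/12. 12⁻¹ ≡ 10 (mod 17) since 12·10 = 120 ≡ 1, so λ ≡ 9·10 ≡ 5.
  x = λ² - 2 - 2 = 25 - 4 ≡ 4; y = λ·(2 - 4) - 6 ≡ 1. → (4, 1)
add Q: (4, 1) + (2, 6). λ = (6 - 1)/(2 - 4) ≡ 5/15 mod 17. 15⁻¹ ≡ 8 (mod 17) since 15·8 = 120 ≡ 1, so λ ≡ 6.
  x = λ² - 4 - 2 = 36 - 6 ≡ 13; y = λ·(4 - 13) - 1 ≡ 13. → (13, 13)
double: tangent at (13, 13): λ = (3·13² + 14)/(2·13) ≡ 11/9. 9⁻¹ ≡ 2 (mod 17) since 9·2 = 18 ≡ 1, so λ ≡ 11·2 ≡ 5.
  x = λ² - 13 - 13 = 25 - 26 ≡ 16; y = λ·(13 - 16) - 13 ≡ 6. → (16, 6)

(16, 6)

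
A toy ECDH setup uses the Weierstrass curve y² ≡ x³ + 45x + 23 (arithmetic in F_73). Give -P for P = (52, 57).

(52, 16)

-(52, 57) = (52, -57 mod 73) = (52, 16).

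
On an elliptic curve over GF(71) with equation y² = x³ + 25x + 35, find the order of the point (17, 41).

11

2P: tangent at (17, 41): λ = (3·17² + 25)/(2·41) ≡ 40/11. 11⁻¹ ≡ 13 (mod 71), so λ ≡ 40·13 ≡ 23.
  x = λ² - 17 - 17 = 529 - 34 ≡ 69; y = λ·(17 - 69) - 41 ≡ 41. → (69, 41)
3P: (69, 41) + (17, 41). λ = (41 - 41)/(17 - 69) ≡ 0/19 mod 71. 19⁻¹ ≡ 15 (mod 71), so λ ≡ 0.
  x = λ² - 69 - 17 = 0 - 86 ≡ 56; y = λ·(69 - 56) - 41 ≡ 30. → (56, 30)
4P: (56, 30) + (17, 41). λ = (41 - 30)/(17 - 56) ≡ 11/32 mod 71. 32⁻¹ ≡ 20 (mod 71), so λ ≡ 7.
  x = λ² - 56 - 17 = 49 - 73 ≡ 47; y = λ·(56 - 47) - 30 ≡ 33. → (47, 33)
5P: (47, 33) + (17, 41). λ = (41 - 33)/(17 - 47) ≡ 8/41 mod 71. 41⁻¹ ≡ 26 (mod 71), so λ ≡ 66.
  x = λ² - 47 - 17 = 4356 - 64 ≡ 32; y = λ·(47 - 32) - 33 ≡ 34. → (32, 34)
6P: (32, 34) + (17, 41). λ = (41 - 34)/(17 - 32) ≡ 7/56 mod 71. 56⁻¹ ≡ 52 (mod 71), so λ ≡ 9.
  x = λ² - 32 - 17 = 81 - 49 ≡ 32; y = λ·(32 - 32) - 34 ≡ 37. → (32, 37)
7P: (32, 37) + (17, 41). λ = (41 - 37)/(17 - 32) ≡ 4/56 mod 71. 56⁻¹ ≡ 52 (mod 71) since 56·52 = 2912 ≡ 1, so λ ≡ 66.
  x = λ² - 32 - 17 = 4356 - 49 ≡ 47; y = λ·(32 - 47) - 37 ≡ 38. → (47, 38)
8P: (47, 38) + (17, 41). λ = (41 - 38)/(17 - 47) ≡ 3/41 mod 71. 41⁻¹ ≡ 26 (mod 71), so λ ≡ 7.
  x = λ² - 47 - 17 = 49 - 64 ≡ 56; y = λ·(47 - 56) - 38 ≡ 41. → (56, 41)
9P: (56, 41) + (17, 41). λ = (41 - 41)/(17 - 56) ≡ 0/32 mod 71. 32⁻¹ ≡ 20 (mod 71) since 32·20 = 640 ≡ 1, so λ ≡ 0.
  x = λ² - 56 - 17 = 0 - 73 ≡ 69; y = λ·(56 - 69) - 41 ≡ 30. → (69, 30)
10P: (69, 30) + (17, 41). λ = (41 - 30)/(17 - 69) ≡ 11/19 mod 71. 19⁻¹ ≡ 15 (mod 71), so λ ≡ 23.
  x = λ² - 69 - 17 = 529 - 86 ≡ 17; y = λ·(69 - 17) - 30 ≡ 30. → (17, 30)
11P: (17, 30) + (17, 41): same x and y₁ ≡ -y₂, so the sum is O.
11P = O, so the order is 11.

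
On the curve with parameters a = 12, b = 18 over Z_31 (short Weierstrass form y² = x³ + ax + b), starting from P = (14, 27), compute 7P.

Repeated addition: build up to 7P.
2P: tangent at (14, 27): λ = (3·14² + 12)/(2·27) ≡ 11/23. 23⁻¹ ≡ 27 (mod 31), so λ ≡ 11·27 ≡ 18.
  x = λ² - 14 - 14 = 324 - 28 ≡ 17; y = λ·(14 - 17) - 27 ≡ 12. → (17, 12)
3P: (17, 12) + (14, 27). λ = (27 - 12)/(14 - 17) ≡ 15/28 mod 31. 28⁻¹ ≡ 10 (mod 31), so λ ≡ 26.
  x = λ² - 17 - 14 = 676 - 31 ≡ 25; y = λ·(17 - 25) - 12 ≡ 28. → (25, 28)
4P: (25, 28) + (14, 27). λ = (27 - 28)/(14 - 25) ≡ 30/20 mod 31. 20⁻¹ ≡ 14 (mod 31), so λ ≡ 17.
  x = λ² - 25 - 14 = 289 - 39 ≡ 2; y = λ·(25 - 2) - 28 ≡ 22. → (2, 22)
5P: (2, 22) + (14, 27). λ = (27 - 22)/(14 - 2) ≡ 5/12 mod 31. 12⁻¹ ≡ 13 (mod 31) since 12·13 = 156 ≡ 1, so λ ≡ 3.
  x = λ² - 2 - 14 = 9 - 16 ≡ 24; y = λ·(2 - 24) - 22 ≡ 5. → (24, 5)
6P: (24, 5) + (14, 27). λ = (27 - 5)/(14 - 24) ≡ 22/21 mod 31. 21⁻¹ ≡ 3 (mod 31) since 21·3 = 63 ≡ 1, so λ ≡ 4.
  x = λ² - 24 - 14 = 16 - 38 ≡ 9; y = λ·(24 - 9) - 5 ≡ 24. → (9, 24)
7P: (9, 24) + (14, 27). λ = (27 - 24)/(14 - 9) ≡ 3/5 mod 31. 5⁻¹ ≡ 25 (mod 31) since 5·25 = 125 ≡ 1, so λ ≡ 13.
  x = λ² - 9 - 14 = 169 - 23 ≡ 22; y = λ·(9 - 22) - 24 ≡ 24. → (22, 24)

(22, 24)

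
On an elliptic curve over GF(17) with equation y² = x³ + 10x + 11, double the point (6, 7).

tangent at (6, 7): λ = (3·6² + 10)/(2·7) ≡ 16/14. 14⁻¹ ≡ 11 (mod 17) since 14·11 = 154 ≡ 1, so λ ≡ 16·11 ≡ 6.
  x = λ² - 6 - 6 = 36 - 12 ≡ 7; y = λ·(6 - 7) - 7 ≡ 4. → (7, 4)

(7, 4)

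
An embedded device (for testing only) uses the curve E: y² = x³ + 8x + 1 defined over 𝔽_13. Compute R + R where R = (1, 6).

(2, 5)

tangent at (1, 6): λ = (3·1² + 8)/(2·6) ≡ 11/12. 12⁻¹ ≡ 12 (mod 13), so λ ≡ 11·12 ≡ 2.
  x = λ² - 1 - 1 = 4 - 2 ≡ 2; y = λ·(1 - 2) - 6 ≡ 5. → (2, 5)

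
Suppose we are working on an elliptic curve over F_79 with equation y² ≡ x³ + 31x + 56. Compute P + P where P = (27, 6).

tangent at (27, 6): λ = (3·27² + 31)/(2·6) ≡ 6/12. 12⁻¹ ≡ 33 (mod 79) since 12·33 = 396 ≡ 1, so λ ≡ 6·33 ≡ 40.
  x = λ² - 27 - 27 = 1600 - 54 ≡ 45; y = λ·(27 - 45) - 6 ≡ 64. → (45, 64)

(45, 64)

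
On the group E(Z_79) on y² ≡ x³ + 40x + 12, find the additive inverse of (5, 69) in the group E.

-(5, 69) = (5, -69 mod 79) = (5, 10).

(5, 10)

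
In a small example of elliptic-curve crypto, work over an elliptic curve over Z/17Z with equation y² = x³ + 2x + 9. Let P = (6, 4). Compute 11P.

(6, 13)

Double-and-add on 11 = (1011)₂. Start with P = (6, 4) for the leading 1-bit.
double: tangent at (6, 4): λ = (3·6² + 2)/(2·4) ≡ 8/8. 8⁻¹ ≡ 15 (mod 17) since 8·15 = 120 ≡ 1, so λ ≡ 8·15 ≡ 1.
  x = λ² - 6 - 6 = 1 - 12 ≡ 6; y = λ·(6 - 6) - 4 ≡ 13. → (6, 13)
double: tangent at (6, 13): λ = (3·6² + 2)/(2·13) ≡ 8/9. 9⁻¹ ≡ 2 (mod 17), so λ ≡ 8·2 ≡ 16.
  x = λ² - 6 - 6 = 256 - 12 ≡ 6; y = λ·(6 - 6) - 13 ≡ 4. → (6, 4)
add P: tangent at (6, 4): λ = (3·6² + 2)/(2·4) ≡ 8/8. 8⁻¹ ≡ 15 (mod 17), so λ ≡ 8·15 ≡ 1.
  x = λ² - 6 - 6 = 1 - 12 ≡ 6; y = λ·(6 - 6) - 4 ≡ 13. → (6, 13)
double: tangent at (6, 13): λ = (3·6² + 2)/(2·13) ≡ 8/9. 9⁻¹ ≡ 2 (mod 17), so λ ≡ 8·2 ≡ 16.
  x = λ² - 6 - 6 = 256 - 12 ≡ 6; y = λ·(6 - 6) - 13 ≡ 4. → (6, 4)
add P: tangent at (6, 4): λ = (3·6² + 2)/(2·4) ≡ 8/8. 8⁻¹ ≡ 15 (mod 17), so λ ≡ 8·15 ≡ 1.
  x = λ² - 6 - 6 = 1 - 12 ≡ 6; y = λ·(6 - 6) - 4 ≡ 13. → (6, 13)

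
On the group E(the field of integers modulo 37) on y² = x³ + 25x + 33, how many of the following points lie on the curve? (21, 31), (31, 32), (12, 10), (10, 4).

1

(21, 31): 31² ≡ 36, rhs ≡ 14 → off.
(31, 32): 32² ≡ 25, rhs ≡ 0 → off.
(12, 10): 10² ≡ 26, rhs ≡ 26 → on.
(10, 4): 4² ≡ 16, rhs ≡ 25 → off.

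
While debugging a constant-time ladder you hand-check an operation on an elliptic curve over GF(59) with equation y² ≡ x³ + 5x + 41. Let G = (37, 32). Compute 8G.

Repeated addition: build up to 8G.
2G: tangent at (37, 32): λ = (3·37² + 5)/(2·32) ≡ 41/5. 5⁻¹ ≡ 12 (mod 59) since 5·12 = 60 ≡ 1, so λ ≡ 41·12 ≡ 20.
  x = λ² - 37 - 37 = 400 - 74 ≡ 31; y = λ·(37 - 31) - 32 ≡ 29. → (31, 29)
3G: (31, 29) + (37, 32). λ = (32 - 29)/(37 - 31) ≡ 3/6 mod 59. 6⁻¹ ≡ 10 (mod 59), so λ ≡ 30.
  x = λ² - 31 - 37 = 900 - 68 ≡ 6; y = λ·(31 - 6) - 29 ≡ 13. → (6, 13)
4G: (6, 13) + (37, 32). λ = (32 - 13)/(37 - 6) ≡ 19/31 mod 59. 31⁻¹ ≡ 40 (mod 59), so λ ≡ 52.
  x = λ² - 6 - 37 = 2704 - 43 ≡ 6; y = λ·(6 - 6) - 13 ≡ 46. → (6, 46)
5G: (6, 46) + (37, 32). λ = (32 - 46)/(37 - 6) ≡ 45/31 mod 59. 31⁻¹ ≡ 40 (mod 59), so λ ≡ 30.
  x = λ² - 6 - 37 = 900 - 43 ≡ 31; y = λ·(6 - 31) - 46 ≡ 30. → (31, 30)
6G: (31, 30) + (37, 32). λ = (32 - 30)/(37 - 31) ≡ 2/6 mod 59. 6⁻¹ ≡ 10 (mod 59) since 6·10 = 60 ≡ 1, so λ ≡ 20.
  x = λ² - 31 - 37 = 400 - 68 ≡ 37; y = λ·(31 - 37) - 30 ≡ 27. → (37, 27)
7G: (37, 27) + (37, 32): same x and y₁ ≡ -y₂, so the sum is ∞.
8G: ∞ + (37, 32) = (37, 32) (identity).

(37, 32)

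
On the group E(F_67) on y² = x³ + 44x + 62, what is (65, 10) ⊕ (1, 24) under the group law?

(60, 58)

(65, 10) + (1, 24). λ = (24 - 10)/(1 - 65) ≡ 14/3 mod 67. 3⁻¹ ≡ 45 (mod 67) since 3·45 = 135 ≡ 1, so λ ≡ 27.
  x = λ² - 65 - 1 = 729 - 66 ≡ 60; y = λ·(65 - 60) - 10 ≡ 58. → (60, 58)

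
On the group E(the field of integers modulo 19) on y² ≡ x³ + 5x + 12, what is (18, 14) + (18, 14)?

(11, 7)

tangent at (18, 14): λ = (3·18² + 5)/(2·14) ≡ 8/9. 9⁻¹ ≡ 17 (mod 19), so λ ≡ 8·17 ≡ 3.
  x = λ² - 18 - 18 = 9 - 36 ≡ 11; y = λ·(18 - 11) - 14 ≡ 7. → (11, 7)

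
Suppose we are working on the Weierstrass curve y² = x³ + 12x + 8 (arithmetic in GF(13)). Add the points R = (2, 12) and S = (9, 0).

(6, 6)

(2, 12) + (9, 0). λ = (0 - 12)/(9 - 2) ≡ 1/7 mod 13. 7⁻¹ ≡ 2 (mod 13), so λ ≡ 2.
  x = λ² - 2 - 9 = 4 - 11 ≡ 6; y = λ·(2 - 6) - 12 ≡ 6. → (6, 6)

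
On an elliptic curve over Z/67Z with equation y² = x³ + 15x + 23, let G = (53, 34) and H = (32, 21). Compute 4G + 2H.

First 4G:
Double-and-add on 4 = (100)₂. Start with G = (53, 34) for the leading 1-bit.
double: tangent at (53, 34): λ = (3·53² + 15)/(2·34) ≡ 0/1. 1⁻¹ ≡ 1 (mod 67), so λ ≡ 0·1 ≡ 0.
  x = λ² - 53 - 53 = 0 - 106 ≡ 28; y = λ·(53 - 28) - 34 ≡ 33. → (28, 33)
double: tangent at (28, 33): λ = (3·28² + 15)/(2·33) ≡ 22/66. 66⁻¹ ≡ 66 (mod 67) since 66·66 = 4356 ≡ 1, so λ ≡ 22·66 ≡ 45.
  x = λ² - 28 - 28 = 2025 - 56 ≡ 26; y = λ·(28 - 26) - 33 ≡ 57. → (26, 57)
4G = (26, 57).
Next 2H:
Repeated addition: build up to 2H.
2H: tangent at (32, 21): λ = (3·32² + 15)/(2·21) ≡ 5/42. 42⁻¹ ≡ 8 (mod 67) since 42·8 = 336 ≡ 1, so λ ≡ 5·8 ≡ 40.
  x = λ² - 32 - 32 = 1600 - 64 ≡ 62; y = λ·(32 - 62) - 21 ≡ 52. → (62, 52)
2H = (62, 52).
Finally 4G + 2H:
(26, 57) + (62, 52). λ = (52 - 57)/(62 - 26) ≡ 62/36 mod 67. 36⁻¹ ≡ 54 (mod 67), so λ ≡ 65.
  x = λ² - 26 - 62 = 4225 - 88 ≡ 50; y = λ·(26 - 50) - 57 ≡ 58. → (50, 58)

(50, 58)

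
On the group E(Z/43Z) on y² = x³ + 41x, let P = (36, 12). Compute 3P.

Repeated addition: build up to 3P.
2P: tangent at (36, 12): λ = (3·36² + 41)/(2·12) ≡ 16/24. 24⁻¹ ≡ 9 (mod 43) since 24·9 = 216 ≡ 1, so λ ≡ 16·9 ≡ 15.
  x = λ² - 36 - 36 = 225 - 72 ≡ 24; y = λ·(36 - 24) - 12 ≡ 39. → (24, 39)
3P: (24, 39) + (36, 12). λ = (12 - 39)/(36 - 24) ≡ 16/12 mod 43. 12⁻¹ ≡ 18 (mod 43) since 12·18 = 216 ≡ 1, so λ ≡ 30.
  x = λ² - 24 - 36 = 900 - 60 ≡ 23; y = λ·(24 - 23) - 39 ≡ 34. → (23, 34)

(23, 34)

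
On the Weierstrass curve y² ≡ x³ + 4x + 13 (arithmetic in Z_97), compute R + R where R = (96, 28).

(49, 87)

tangent at (96, 28): λ = (3·96² + 4)/(2·28) ≡ 7/56. 56⁻¹ ≡ 26 (mod 97) since 56·26 = 1456 ≡ 1, so λ ≡ 7·26 ≡ 85.
  x = λ² - 96 - 96 = 7225 - 192 ≡ 49; y = λ·(96 - 49) - 28 ≡ 87. → (49, 87)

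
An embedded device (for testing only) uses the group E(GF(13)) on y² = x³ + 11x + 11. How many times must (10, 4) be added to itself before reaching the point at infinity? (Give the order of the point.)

10

2P: tangent at (10, 4): λ = (3·10² + 11)/(2·4) ≡ 12/8. 8⁻¹ ≡ 5 (mod 13) since 8·5 = 40 ≡ 1, so λ ≡ 12·5 ≡ 8.
  x = λ² - 10 - 10 = 64 - 20 ≡ 5; y = λ·(10 - 5) - 4 ≡ 10. → (5, 10)
3P: (5, 10) + (10, 4). λ = (4 - 10)/(10 - 5) ≡ 7/5 mod 13. 5⁻¹ ≡ 8 (mod 13), so λ ≡ 4.
  x = λ² - 5 - 10 = 16 - 15 ≡ 1; y = λ·(5 - 1) - 10 ≡ 6. → (1, 6)
4P: (1, 6) + (10, 4). λ = (4 - 6)/(10 - 1) ≡ 11/9 mod 13. 9⁻¹ ≡ 3 (mod 13), so λ ≡ 7.
  x = λ² - 1 - 10 = 49 - 11 ≡ 12; y = λ·(1 - 12) - 6 ≡ 8. → (12, 8)
5P: (12, 8) + (10, 4). λ = (4 - 8)/(10 - 12) ≡ 9/11 mod 13. 11⁻¹ ≡ 6 (mod 13), so λ ≡ 2.
  x = λ² - 12 - 10 = 4 - 22 ≡ 8; y = λ·(12 - 8) - 8 ≡ 0. → (8, 0)
6P: (8, 0) + (10, 4). λ = (4 - 0)/(10 - 8) ≡ 4/2 mod 13. 2⁻¹ ≡ 7 (mod 13) since 2·7 = 14 ≡ 1, so λ ≡ 2.
  x = λ² - 8 - 10 = 4 - 18 ≡ 12; y = λ·(8 - 12) - 0 ≡ 5. → (12, 5)
7P: (12, 5) + (10, 4). λ = (4 - 5)/(10 - 12) ≡ 12/11 mod 13. 11⁻¹ ≡ 6 (mod 13) since 11·6 = 66 ≡ 1, so λ ≡ 7.
  x = λ² - 12 - 10 = 49 - 22 ≡ 1; y = λ·(12 - 1) - 5 ≡ 7. → (1, 7)
8P: (1, 7) + (10, 4). λ = (4 - 7)/(10 - 1) ≡ 10/9 mod 13. 9⁻¹ ≡ 3 (mod 13), so λ ≡ 4.
  x = λ² - 1 - 10 = 16 - 11 ≡ 5; y = λ·(1 - 5) - 7 ≡ 3. → (5, 3)
9P: (5, 3) + (10, 4). λ = (4 - 3)/(10 - 5) ≡ 1/5 mod 13. 5⁻¹ ≡ 8 (mod 13) since 5·8 = 40 ≡ 1, so λ ≡ 8.
  x = λ² - 5 - 10 = 64 - 15 ≡ 10; y = λ·(5 - 10) - 3 ≡ 9. → (10, 9)
10P: (10, 9) + (10, 4): same x and y₁ ≡ -y₂, so the sum is the point at infinity.
10P = the point at infinity, so the order is 10.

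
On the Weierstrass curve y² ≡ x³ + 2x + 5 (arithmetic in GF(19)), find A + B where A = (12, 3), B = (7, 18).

(9, 7)

(12, 3) + (7, 18). λ = (18 - 3)/(7 - 12) ≡ 15/14 mod 19. 14⁻¹ ≡ 15 (mod 19) since 14·15 = 210 ≡ 1, so λ ≡ 16.
  x = λ² - 12 - 7 = 256 - 19 ≡ 9; y = λ·(12 - 9) - 3 ≡ 7. → (9, 7)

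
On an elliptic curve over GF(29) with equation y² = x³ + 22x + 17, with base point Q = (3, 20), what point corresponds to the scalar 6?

Double-and-add on 6 = (110)₂. Start with Q = (3, 20) for the leading 1-bit.
double: tangent at (3, 20): λ = (3·3² + 22)/(2·20) ≡ 20/11. 11⁻¹ ≡ 8 (mod 29), so λ ≡ 20·8 ≡ 15.
  x = λ² - 3 - 3 = 225 - 6 ≡ 16; y = λ·(3 - 16) - 20 ≡ 17. → (16, 17)
add Q: (16, 17) + (3, 20). λ = (20 - 17)/(3 - 16) ≡ 3/16 mod 29. 16⁻¹ ≡ 20 (mod 29) since 16·20 = 320 ≡ 1, so λ ≡ 2.
  x = λ² - 16 - 3 = 4 - 19 ≡ 14; y = λ·(16 - 14) - 17 ≡ 16. → (14, 16)
double: tangent at (14, 16): λ = (3·14² + 22)/(2·16) ≡ 1/3. 3⁻¹ ≡ 10 (mod 29) since 3·10 = 30 ≡ 1, so λ ≡ 1·10 ≡ 10.
  x = λ² - 14 - 14 = 100 - 28 ≡ 14; y = λ·(14 - 14) - 16 ≡ 13. → (14, 13)

(14, 13)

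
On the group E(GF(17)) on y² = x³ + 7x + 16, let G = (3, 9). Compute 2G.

(11, 8)

tangent at (3, 9): λ = (3·3² + 7)/(2·9) ≡ 0/1. 1⁻¹ ≡ 1 (mod 17) since 1·1 = 1 ≡ 1, so λ ≡ 0·1 ≡ 0.
  x = λ² - 3 - 3 = 0 - 6 ≡ 11; y = λ·(3 - 11) - 9 ≡ 8. → (11, 8)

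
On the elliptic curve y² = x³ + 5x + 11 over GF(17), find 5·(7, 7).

Write Q = (7, 7).
Double-and-add on 5 = (101)₂. Start with Q = (7, 7) for the leading 1-bit.
double: tangent at (7, 7): λ = (3·7² + 5)/(2·7) ≡ 16/14. 14⁻¹ ≡ 11 (mod 17), so λ ≡ 16·11 ≡ 6.
  x = λ² - 7 - 7 = 36 - 14 ≡ 5; y = λ·(7 - 5) - 7 ≡ 5. → (5, 5)
double: tangent at (5, 5): λ = (3·5² + 5)/(2·5) ≡ 12/10. 10⁻¹ ≡ 12 (mod 17), so λ ≡ 12·12 ≡ 8.
  x = λ² - 5 - 5 = 64 - 10 ≡ 3; y = λ·(5 - 3) - 5 ≡ 11. → (3, 11)
add Q: (3, 11) + (7, 7). λ = (7 - 11)/(7 - 3) ≡ 13/4 mod 17. 4⁻¹ ≡ 13 (mod 17), so λ ≡ 16.
  x = λ² - 3 - 7 = 256 - 10 ≡ 8; y = λ·(3 - 8) - 11 ≡ 11. → (8, 11)

(8, 11)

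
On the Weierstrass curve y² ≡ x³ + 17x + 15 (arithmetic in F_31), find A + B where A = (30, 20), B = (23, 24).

(3, 0)

(30, 20) + (23, 24). λ = (24 - 20)/(23 - 30) ≡ 4/24 mod 31. 24⁻¹ ≡ 22 (mod 31), so λ ≡ 26.
  x = λ² - 30 - 23 = 676 - 53 ≡ 3; y = λ·(30 - 3) - 20 ≡ 0. → (3, 0)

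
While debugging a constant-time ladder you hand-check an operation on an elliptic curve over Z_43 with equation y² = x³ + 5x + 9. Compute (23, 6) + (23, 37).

O

The two points share x = 23 and their y-coordinates satisfy 6 + 37 ≡ 0 (mod 43), so they are inverses. Their sum is O.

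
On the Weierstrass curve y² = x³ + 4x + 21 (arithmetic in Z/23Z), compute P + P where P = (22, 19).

tangent at (22, 19): λ = (3·22² + 4)/(2·19) ≡ 7/15. 15⁻¹ ≡ 20 (mod 23), so λ ≡ 7·20 ≡ 2.
  x = λ² - 22 - 22 = 4 - 44 ≡ 6; y = λ·(22 - 6) - 19 ≡ 13. → (6, 13)

(6, 13)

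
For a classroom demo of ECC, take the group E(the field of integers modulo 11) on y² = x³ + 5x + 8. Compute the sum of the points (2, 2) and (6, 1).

(2, 2) + (6, 1). λ = (1 - 2)/(6 - 2) ≡ 10/4 mod 11. 4⁻¹ ≡ 3 (mod 11), so λ ≡ 8.
  x = λ² - 2 - 6 = 64 - 8 ≡ 1; y = λ·(2 - 1) - 2 ≡ 6. → (1, 6)

(1, 6)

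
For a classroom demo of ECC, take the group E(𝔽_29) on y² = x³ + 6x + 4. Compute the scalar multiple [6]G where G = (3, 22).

(11, 26)

Repeated addition: build up to 6G.
2G: tangent at (3, 22): λ = (3·3² + 6)/(2·22) ≡ 4/15. 15⁻¹ ≡ 2 (mod 29) since 15·2 = 30 ≡ 1, so λ ≡ 4·2 ≡ 8.
  x = λ² - 3 - 3 = 64 - 6 ≡ 0; y = λ·(3 - 0) - 22 ≡ 2. → (0, 2)
3G: (0, 2) + (3, 22). λ = (22 - 2)/(3 - 0) ≡ 20/3 mod 29. 3⁻¹ ≡ 10 (mod 29), so λ ≡ 26.
  x = λ² - 0 - 3 = 676 - 3 ≡ 6; y = λ·(0 - 6) - 2 ≡ 16. → (6, 16)
4G: (6, 16) + (3, 22). λ = (22 - 16)/(3 - 6) ≡ 6/26 mod 29. 26⁻¹ ≡ 19 (mod 29), so λ ≡ 27.
  x = λ² - 6 - 3 = 729 - 9 ≡ 24; y = λ·(6 - 24) - 16 ≡ 20. → (24, 20)
5G: (24, 20) + (3, 22). λ = (22 - 20)/(3 - 24) ≡ 2/8 mod 29. 8⁻¹ ≡ 11 (mod 29), so λ ≡ 22.
  x = λ² - 24 - 3 = 484 - 27 ≡ 22; y = λ·(24 - 22) - 20 ≡ 24. → (22, 24)
6G: (22, 24) + (3, 22). λ = (22 - 24)/(3 - 22) ≡ 27/10 mod 29. 10⁻¹ ≡ 3 (mod 29) since 10·3 = 30 ≡ 1, so λ ≡ 23.
  x = λ² - 22 - 3 = 529 - 25 ≡ 11; y = λ·(22 - 11) - 24 ≡ 26. → (11, 26)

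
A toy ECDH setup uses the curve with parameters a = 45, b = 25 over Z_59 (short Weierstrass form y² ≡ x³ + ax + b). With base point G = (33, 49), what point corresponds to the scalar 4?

Repeated addition: build up to 4G.
2G: tangent at (33, 49): λ = (3·33² + 45)/(2·49) ≡ 8/39. 39⁻¹ ≡ 56 (mod 59) since 39·56 = 2184 ≡ 1, so λ ≡ 8·56 ≡ 35.
  x = λ² - 33 - 33 = 1225 - 66 ≡ 38; y = λ·(33 - 38) - 49 ≡ 12. → (38, 12)
3G: (38, 12) + (33, 49). λ = (49 - 12)/(33 - 38) ≡ 37/54 mod 59. 54⁻¹ ≡ 47 (mod 59), so λ ≡ 28.
  x = λ² - 38 - 33 = 784 - 71 ≡ 5; y = λ·(38 - 5) - 12 ≡ 27. → (5, 27)
4G: (5, 27) + (33, 49). λ = (49 - 27)/(33 - 5) ≡ 22/28 mod 59. 28⁻¹ ≡ 19 (mod 59), so λ ≡ 5.
  x = λ² - 5 - 33 = 25 - 38 ≡ 46; y = λ·(5 - 46) - 27 ≡ 4. → (46, 4)

(46, 4)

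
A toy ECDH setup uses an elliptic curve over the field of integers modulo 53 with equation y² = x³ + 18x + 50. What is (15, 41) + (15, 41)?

tangent at (15, 41): λ = (3·15² + 18)/(2·41) ≡ 4/29. 29⁻¹ ≡ 11 (mod 53), so λ ≡ 4·11 ≡ 44.
  x = λ² - 15 - 15 = 1936 - 30 ≡ 51; y = λ·(15 - 51) - 41 ≡ 18. → (51, 18)

(51, 18)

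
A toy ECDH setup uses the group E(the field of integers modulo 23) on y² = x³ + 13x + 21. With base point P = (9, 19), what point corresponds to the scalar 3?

(5, 21)

Repeated addition: build up to 3P.
2P: tangent at (9, 19): λ = (3·9² + 13)/(2·19) ≡ 3/15. 15⁻¹ ≡ 20 (mod 23), so λ ≡ 3·20 ≡ 14.
  x = λ² - 9 - 9 = 196 - 18 ≡ 17; y = λ·(9 - 17) - 19 ≡ 7. → (17, 7)
3P: (17, 7) + (9, 19). λ = (19 - 7)/(9 - 17) ≡ 12/15 mod 23. 15⁻¹ ≡ 20 (mod 23) since 15·20 = 300 ≡ 1, so λ ≡ 10.
  x = λ² - 17 - 9 = 100 - 26 ≡ 5; y = λ·(17 - 5) - 7 ≡ 21. → (5, 21)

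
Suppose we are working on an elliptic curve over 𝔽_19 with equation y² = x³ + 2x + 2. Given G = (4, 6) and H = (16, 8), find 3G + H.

First 3G:
Repeated addition: build up to 3G.
2G: tangent at (4, 6): λ = (3·4² + 2)/(2·6) ≡ 12/12. 12⁻¹ ≡ 8 (mod 19), so λ ≡ 12·8 ≡ 1.
  x = λ² - 4 - 4 = 1 - 8 ≡ 12; y = λ·(4 - 12) - 6 ≡ 5. → (12, 5)
3G: (12, 5) + (4, 6). λ = (6 - 5)/(4 - 12) ≡ 1/11 mod 19. 11⁻¹ ≡ 7 (mod 19) since 11·7 = 77 ≡ 1, so λ ≡ 7.
  x = λ² - 12 - 4 = 49 - 16 ≡ 14; y = λ·(12 - 14) - 5 ≡ 0. → (14, 0)
3G = (14, 0).
Finally 3G + H:
(14, 0) + (16, 8). λ = (8 - 0)/(16 - 14) ≡ 8/2 mod 19. 2⁻¹ ≡ 10 (mod 19) since 2·10 = 20 ≡ 1, so λ ≡ 4.
  x = λ² - 14 - 16 = 16 - 30 ≡ 5; y = λ·(14 - 5) - 0 ≡ 17. → (5, 17)

(5, 17)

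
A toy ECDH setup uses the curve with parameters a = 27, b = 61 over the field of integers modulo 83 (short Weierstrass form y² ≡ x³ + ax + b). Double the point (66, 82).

(62, 39)

tangent at (66, 82): λ = (3·66² + 27)/(2·82) ≡ 64/81. 81⁻¹ ≡ 41 (mod 83), so λ ≡ 64·41 ≡ 51.
  x = λ² - 66 - 66 = 2601 - 132 ≡ 62; y = λ·(66 - 62) - 82 ≡ 39. → (62, 39)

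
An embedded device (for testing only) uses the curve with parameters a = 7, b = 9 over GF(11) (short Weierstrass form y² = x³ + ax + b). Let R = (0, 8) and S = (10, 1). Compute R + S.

(6, 5)

(0, 8) + (10, 1). λ = (1 - 8)/(10 - 0) ≡ 4/10 mod 11. 10⁻¹ ≡ 10 (mod 11) since 10·10 = 100 ≡ 1, so λ ≡ 7.
  x = λ² - 0 - 10 = 49 - 10 ≡ 6; y = λ·(0 - 6) - 8 ≡ 5. → (6, 5)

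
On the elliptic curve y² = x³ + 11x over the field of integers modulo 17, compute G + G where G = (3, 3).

tangent at (3, 3): λ = (3·3² + 11)/(2·3) ≡ 4/6. 6⁻¹ ≡ 3 (mod 17) since 6·3 = 18 ≡ 1, so λ ≡ 4·3 ≡ 12.
  x = λ² - 3 - 3 = 144 - 6 ≡ 2; y = λ·(3 - 2) - 3 ≡ 9. → (2, 9)

(2, 9)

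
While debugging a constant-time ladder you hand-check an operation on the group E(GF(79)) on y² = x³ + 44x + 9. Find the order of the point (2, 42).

9

2P: tangent at (2, 42): λ = (3·2² + 44)/(2·42) ≡ 56/5. 5⁻¹ ≡ 16 (mod 79) since 5·16 = 80 ≡ 1, so λ ≡ 56·16 ≡ 27.
  x = λ² - 2 - 2 = 729 - 4 ≡ 14; y = λ·(2 - 14) - 42 ≡ 29. → (14, 29)
3P: (14, 29) + (2, 42). λ = (42 - 29)/(2 - 14) ≡ 13/67 mod 79. 67⁻¹ ≡ 46 (mod 79) since 67·46 = 3082 ≡ 1, so λ ≡ 45.
  x = λ² - 14 - 2 = 2025 - 16 ≡ 34; y = λ·(14 - 34) - 29 ≡ 19. → (34, 19)
4P: (34, 19) + (2, 42). λ = (42 - 19)/(2 - 34) ≡ 23/47 mod 79. 47⁻¹ ≡ 37 (mod 79) since 47·37 = 1739 ≡ 1, so λ ≡ 61.
  x = λ² - 34 - 2 = 3721 - 36 ≡ 51; y = λ·(34 - 51) - 19 ≡ 50. → (51, 50)
5P: (51, 50) + (2, 42). λ = (42 - 50)/(2 - 51) ≡ 71/30 mod 79. 30⁻¹ ≡ 29 (mod 79) since 30·29 = 870 ≡ 1, so λ ≡ 5.
  x = λ² - 51 - 2 = 25 - 53 ≡ 51; y = λ·(51 - 51) - 50 ≡ 29. → (51, 29)
6P: (51, 29) + (2, 42). λ = (42 - 29)/(2 - 51) ≡ 13/30 mod 79. 30⁻¹ ≡ 29 (mod 79), so λ ≡ 61.
  x = λ² - 51 - 2 = 3721 - 53 ≡ 34; y = λ·(51 - 34) - 29 ≡ 60. → (34, 60)
7P: (34, 60) + (2, 42). λ = (42 - 60)/(2 - 34) ≡ 61/47 mod 79. 47⁻¹ ≡ 37 (mod 79), so λ ≡ 45.
  x = λ² - 34 - 2 = 2025 - 36 ≡ 14; y = λ·(34 - 14) - 60 ≡ 50. → (14, 50)
8P: (14, 50) + (2, 42). λ = (42 - 50)/(2 - 14) ≡ 71/67 mod 79. 67⁻¹ ≡ 46 (mod 79), so λ ≡ 27.
  x = λ² - 14 - 2 = 729 - 16 ≡ 2; y = λ·(14 - 2) - 50 ≡ 37. → (2, 37)
9P: (2, 37) + (2, 42): same x and y₁ ≡ -y₂, so the sum is ∞.
9P = ∞, so the order is 9.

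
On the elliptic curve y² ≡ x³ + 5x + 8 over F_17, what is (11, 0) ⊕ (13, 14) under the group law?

(11, 0) + (13, 14). λ = (14 - 0)/(13 - 11) ≡ 14/2 mod 17. 2⁻¹ ≡ 9 (mod 17), so λ ≡ 7.
  x = λ² - 11 - 13 = 49 - 24 ≡ 8; y = λ·(11 - 8) - 0 ≡ 4. → (8, 4)

(8, 4)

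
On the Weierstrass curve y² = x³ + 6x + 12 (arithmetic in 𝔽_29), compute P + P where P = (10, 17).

(3, 17)

tangent at (10, 17): λ = (3·10² + 6)/(2·17) ≡ 16/5. 5⁻¹ ≡ 6 (mod 29), so λ ≡ 16·6 ≡ 9.
  x = λ² - 10 - 10 = 81 - 20 ≡ 3; y = λ·(10 - 3) - 17 ≡ 17. → (3, 17)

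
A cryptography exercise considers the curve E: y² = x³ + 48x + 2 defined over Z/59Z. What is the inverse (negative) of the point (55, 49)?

(55, 10)

-(55, 49) = (55, -49 mod 59) = (55, 10).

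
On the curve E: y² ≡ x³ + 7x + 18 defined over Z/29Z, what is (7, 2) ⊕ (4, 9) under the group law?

(7, 2) + (4, 9). λ = (9 - 2)/(4 - 7) ≡ 7/26 mod 29. 26⁻¹ ≡ 19 (mod 29), so λ ≡ 17.
  x = λ² - 7 - 4 = 289 - 11 ≡ 17; y = λ·(7 - 17) - 2 ≡ 2. → (17, 2)

(17, 2)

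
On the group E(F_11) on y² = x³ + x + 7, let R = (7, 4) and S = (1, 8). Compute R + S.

(7, 4) + (1, 8). λ = (8 - 4)/(1 - 7) ≡ 4/5 mod 11. 5⁻¹ ≡ 9 (mod 11), so λ ≡ 3.
  x = λ² - 7 - 1 = 9 - 8 ≡ 1; y = λ·(7 - 1) - 4 ≡ 3. → (1, 3)

(1, 3)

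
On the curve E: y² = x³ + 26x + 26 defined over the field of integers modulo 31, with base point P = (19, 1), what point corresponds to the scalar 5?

Double-and-add on 5 = (101)₂. Start with P = (19, 1) for the leading 1-bit.
double: tangent at (19, 1): λ = (3·19² + 26)/(2·1) ≡ 24/2. 2⁻¹ ≡ 16 (mod 31), so λ ≡ 24·16 ≡ 12.
  x = λ² - 19 - 19 = 144 - 38 ≡ 13; y = λ·(19 - 13) - 1 ≡ 9. → (13, 9)
double: tangent at (13, 9): λ = (3·13² + 26)/(2·9) ≡ 6/18. 18⁻¹ ≡ 19 (mod 31) since 18·19 = 342 ≡ 1, so λ ≡ 6·19 ≡ 21.
  x = λ² - 13 - 13 = 441 - 26 ≡ 12; y = λ·(13 - 12) - 9 ≡ 12. → (12, 12)
add P: (12, 12) + (19, 1). λ = (1 - 12)/(19 - 12) ≡ 20/7 mod 31. 7⁻¹ ≡ 9 (mod 31) since 7·9 = 63 ≡ 1, so λ ≡ 25.
  x = λ² - 12 - 19 = 625 - 31 ≡ 5; y = λ·(12 - 5) - 12 ≡ 8. → (5, 8)

(5, 8)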